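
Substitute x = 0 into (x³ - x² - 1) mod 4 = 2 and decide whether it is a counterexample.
Substitute x = 0 into the relation:
x = 0: LHS = (0³ - 0² - 1) mod 4 = (-1) mod 4 = 3; 3 = 2 — FAILS

Since the claim fails at x = 0, this value is a counterexample.

Answer: Yes, x = 0 is a counterexample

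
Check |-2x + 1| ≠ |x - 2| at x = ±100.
x = 100: LHS = |-2·100 + 1| = |-199| = 199, RHS = |100 - 2| = |98| = 98; 199 ≠ 98 — holds
x = -100: LHS = |-2·(-100) + 1| = |201| = 201, RHS = |(-100) - 2| = |-102| = 102; 201 ≠ 102 — holds

Answer: Yes, holds for both x = 100 and x = -100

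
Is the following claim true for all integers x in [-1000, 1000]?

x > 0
The claim fails at x = 0:
x = 0: 0 > 0 — FAILS

Because a single integer refutes it, the statement is false.

Answer: False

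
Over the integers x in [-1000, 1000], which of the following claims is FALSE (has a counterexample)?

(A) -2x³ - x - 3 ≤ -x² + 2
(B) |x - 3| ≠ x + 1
(A) x = -2: LHS = -2·(-2)³ - (-2) - 3 = 15, RHS = -(-2)² + 2 = -2; 15 ≤ -2 — FAILS
(B) x = 1: LHS = |1 - 3| = |-2| = 2, RHS = 1 + 1 = 2; 2 ≠ 2 — FAILS

Answer: Both A and B are false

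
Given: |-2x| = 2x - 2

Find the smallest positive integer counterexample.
Testing positive integers:
x = 1: LHS = |-2·1| = |-2| = 2, RHS = 2·1 - 2 = 0; 2 = 0 — FAILS  ← smallest positive counterexample

Answer: x = 1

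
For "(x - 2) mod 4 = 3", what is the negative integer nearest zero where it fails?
Testing negative integers from -1 downward:
x = -1: LHS = ((-1) - 2) mod 4 = (-3) mod 4 = 1; 1 = 3 — FAILS  ← closest negative counterexample to 0

Answer: x = -1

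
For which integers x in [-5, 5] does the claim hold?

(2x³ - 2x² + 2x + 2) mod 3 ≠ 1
Holds for: {-4, -3, -1, 0, 2, 3, 5}
Fails for: {-5, -2, 1, 4}

Answer: {-4, -3, -1, 0, 2, 3, 5}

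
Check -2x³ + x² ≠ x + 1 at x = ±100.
x = 100: LHS = -2·100³ + 100² = -1990000, RHS = 100 + 1 = 101; -1990000 ≠ 101 — holds
x = -100: LHS = -2·(-100)³ + (-100)² = 2010000, RHS = (-100) + 1 = -99; 2010000 ≠ -99 — holds

Answer: Yes, holds for both x = 100 and x = -100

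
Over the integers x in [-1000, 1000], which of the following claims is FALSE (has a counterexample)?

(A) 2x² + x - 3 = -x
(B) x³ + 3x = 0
(A) x = 0: LHS = 2·0² + 0 - 3 = -3, RHS = -0 = 0; -3 = 0 — FAILS
(B) x = 1: LHS = 1³ + 3·1 = 4; 4 = 0 — FAILS

Answer: Both A and B are false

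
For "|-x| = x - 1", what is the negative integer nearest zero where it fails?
Testing negative integers from -1 downward:
x = -1: LHS = |-(-1)| = |1| = 1, RHS = (-1) - 1 = -2; 1 = -2 — FAILS  ← closest negative counterexample to 0

Answer: x = -1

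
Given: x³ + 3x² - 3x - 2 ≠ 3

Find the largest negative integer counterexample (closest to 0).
Testing negative integers from -1 downward:
x = -1: LHS = (-1)³ + 3·(-1)² - 3·(-1) - 2 = 3; 3 ≠ 3 — FAILS  ← closest negative counterexample to 0

Answer: x = -1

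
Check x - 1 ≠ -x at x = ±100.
x = 100: LHS = 100 - 1 = 99; 99 ≠ -100 — holds
x = -100: LHS = (-100) - 1 = -101, RHS = -(-100) = 100; -101 ≠ 100 — holds

Answer: Yes, holds for both x = 100 and x = -100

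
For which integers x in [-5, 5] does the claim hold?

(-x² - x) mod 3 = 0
Holds for: {-4, -3, -1, 0, 2, 3, 5}
Fails for: {-5, -2, 1, 4}

Answer: {-4, -3, -1, 0, 2, 3, 5}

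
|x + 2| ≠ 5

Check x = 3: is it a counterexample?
Substitute x = 3 into the relation:
x = 3: LHS = |3 + 2| = |5| = 5; 5 ≠ 5 — FAILS

Since the claim fails at x = 3, this value is a counterexample.

Answer: Yes, x = 3 is a counterexample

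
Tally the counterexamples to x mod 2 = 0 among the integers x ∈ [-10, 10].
Counterexamples in [-10, 10]: {-9, -7, -5, -3, -1, 1, 3, 5, 7, 9}.

Counting them gives 10 values.

Answer: 10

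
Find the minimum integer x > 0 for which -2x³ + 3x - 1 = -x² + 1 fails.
Testing positive integers:
x = 1: LHS = -2·1³ + 3·1 - 1 = 0, RHS = -1² + 1 = 0; 0 = 0 — holds
x = 2: LHS = -2·2³ + 3·2 - 1 = -11, RHS = -2² + 1 = -3; -11 = -3 — FAILS  ← smallest positive counterexample

Answer: x = 2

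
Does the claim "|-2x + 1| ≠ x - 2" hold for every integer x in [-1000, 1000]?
Over all integers in [-1000, 1000], LHS − RHS is always positive; it is smallest at x = 1, where it equals 2:
x = 1: LHS = |-2·1 + 1| = |-1| = 1, RHS = 1 - 2 = -1; 1 ≠ -1 — holds
At the ends of the range:
x = -1000: LHS = |-2·(-1000) + 1| = |2001| = 2001, RHS = (-1000) - 2 = -1002; 2001 ≠ -1002 — holds
x = 1000: LHS = |-2·1000 + 1| = |-1999| = 1999, RHS = 1000 - 2 = 998; 1999 ≠ 998 — holds
Hence LHS − RHS is never 0, i.e. the two sides are never equal, so the relation holds for every integer in [-1000, 1000].

No counterexample exists.

Answer: True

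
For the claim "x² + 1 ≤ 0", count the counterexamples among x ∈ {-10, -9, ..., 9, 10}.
Counterexamples in [-10, 10]: {-10, -9, -8, -7, -6, -5, -4, -3, -2, -1, 0, 1, 2, 3, 4, 5, 6, 7, 8, 9, 10}.

Counting them gives 21 values.

Answer: 21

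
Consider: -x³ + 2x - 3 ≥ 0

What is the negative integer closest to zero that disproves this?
Testing negative integers from -1 downward:
x = -1: LHS = -(-1)³ + 2·(-1) - 3 = -4; -4 ≥ 0 — FAILS  ← closest negative counterexample to 0

Answer: x = -1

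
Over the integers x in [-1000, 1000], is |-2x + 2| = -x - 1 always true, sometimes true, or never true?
Over all integers in [-1000, 1000], LHS − RHS is always positive; it is smallest at x = 1, where it equals 2:
x = 1: LHS = |-2·1 + 2| = |0| = 0, RHS = -1 - 1 = -2; 0 = -2 — FAILS
At the ends of the range:
x = -1000: LHS = |-2·(-1000) + 2| = |2002| = 2002, RHS = -(-1000) - 1 = 999; 2002 = 999 — FAILS
x = 1000: LHS = |-2·1000 + 2| = |-1998| = 1998, RHS = -1000 - 1 = -1001; 1998 = -1001 — FAILS
Hence LHS − RHS is never 0, i.e. the two sides are never equal, so the claimed relation (=) fails for every integer in [-1000, 1000].

No integer in the range satisfies it.

Answer: Never true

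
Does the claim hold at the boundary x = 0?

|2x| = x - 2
x = 0: LHS = |2·0| = |0| = 0, RHS = 0 - 2 = -2; 0 = -2 — FAILS

The relation fails at x = 0, so x = 0 is a counterexample.

Answer: No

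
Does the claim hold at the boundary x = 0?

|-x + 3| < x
x = 0: LHS = |-0 + 3| = |3| = 3; 3 < 0 — FAILS

The relation fails at x = 0, so x = 0 is a counterexample.

Answer: No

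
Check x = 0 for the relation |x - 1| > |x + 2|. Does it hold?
x = 0: LHS = |0 - 1| = |-1| = 1, RHS = |0 + 2| = |2| = 2; 1 > 2 — FAILS

The relation fails at x = 0, so x = 0 is a counterexample.

Answer: No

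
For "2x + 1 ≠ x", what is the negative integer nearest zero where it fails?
Testing negative integers from -1 downward:
x = -1: LHS = 2·(-1) + 1 = -1; -1 ≠ -1 — FAILS  ← closest negative counterexample to 0

Answer: x = -1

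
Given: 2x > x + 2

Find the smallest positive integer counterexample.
Testing positive integers:
x = 1: LHS = 2·1 = 2, RHS = 1 + 2 = 3; 2 > 3 — FAILS  ← smallest positive counterexample

Answer: x = 1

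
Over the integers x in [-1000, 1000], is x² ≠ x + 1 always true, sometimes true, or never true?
Track d = LHS − RHS over the integers in [-1000, 1000]. Equality would need d = 0, but d changes sign only between consecutive integers, jumping over 0:
x = -1: LHS = (-1)² = 1, RHS = (-1) + 1 = 0; 1 ≠ 0 — holds  (d = 1)
x = 0: LHS = 0² = 0, RHS = 0 + 1 = 1; 0 ≠ 1 — holds  (d = -1)
x = 1: LHS = 1² = 1, RHS = 1 + 1 = 2; 1 ≠ 2 — holds  (d = -1)
x = 2: LHS = 2² = 4, RHS = 2 + 1 = 3; 4 ≠ 3 — holds  (d = 1)
Away from these crossings d keeps a constant sign, and checking every integer in [-1000, 1000] confirms d ≠ 0 throughout. Hence the two sides are never equal, so the relation holds for every integer in [-1000, 1000].

No counterexample exists.

Answer: Always true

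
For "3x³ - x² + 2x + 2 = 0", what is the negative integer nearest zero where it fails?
Testing negative integers from -1 downward:
x = -1: LHS = 3·(-1)³ - (-1)² + 2·(-1) + 2 = -4; -4 = 0 — FAILS  ← closest negative counterexample to 0

Answer: x = -1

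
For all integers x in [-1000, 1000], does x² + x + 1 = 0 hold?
The claim fails at x = 0:
x = 0: LHS = 0² + 0 + 1 = 1; 1 = 0 — FAILS

Because a single integer refutes it, the statement is false.

Answer: False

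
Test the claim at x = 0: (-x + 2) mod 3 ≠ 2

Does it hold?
x = 0: LHS = (-0 + 2) mod 3 = 2 mod 3 = 2; 2 ≠ 2 — FAILS

The relation fails at x = 0, so x = 0 is a counterexample.

Answer: No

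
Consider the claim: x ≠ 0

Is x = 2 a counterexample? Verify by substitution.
Substitute x = 2 into the relation:
x = 2: 2 ≠ 0 — holds

The claim holds here, so x = 2 is not a counterexample. (A counterexample exists elsewhere, e.g. x = 0.)

Answer: No, x = 2 is not a counterexample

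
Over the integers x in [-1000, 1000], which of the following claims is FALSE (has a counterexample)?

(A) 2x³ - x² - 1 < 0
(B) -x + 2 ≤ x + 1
(A) x = 1: LHS = 2·1³ - 1² - 1 = 0; 0 < 0 — FAILS
(B) x = 0: LHS = -0 + 2 = 2, RHS = 0 + 1 = 1; 2 ≤ 1 — FAILS

Answer: Both A and B are false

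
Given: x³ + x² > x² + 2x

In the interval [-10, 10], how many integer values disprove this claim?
Counterexamples in [-10, 10]: {-10, -9, -8, -7, -6, -5, -4, -3, -2, 0, 1}.

Counting them gives 11 values.

Answer: 11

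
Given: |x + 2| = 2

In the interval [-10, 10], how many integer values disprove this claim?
Counterexamples in [-10, 10]: {-10, -9, -8, -7, -6, -5, -3, -2, -1, 1, 2, 3, 4, 5, 6, 7, 8, 9, 10}.

Counting them gives 19 values.

Answer: 19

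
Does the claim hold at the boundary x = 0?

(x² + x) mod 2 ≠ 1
x = 0: LHS = (0² + 0) mod 2 = 0 mod 2 = 0; 0 ≠ 1 — holds

The relation is satisfied at x = 0.

Answer: Yes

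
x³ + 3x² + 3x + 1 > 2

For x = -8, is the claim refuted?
Substitute x = -8 into the relation:
x = -8: LHS = (-8)³ + 3·(-8)² + 3·(-8) + 1 = -343; -343 > 2 — FAILS

Since the claim fails at x = -8, this value is a counterexample.

Answer: Yes, x = -8 is a counterexample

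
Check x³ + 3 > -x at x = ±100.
x = 100: LHS = 100³ + 3 = 1000003; 1000003 > -100 — holds
x = -100: LHS = (-100)³ + 3 = -999997, RHS = -(-100) = 100; -999997 > 100 — FAILS

Answer: Partially: holds for x = 100, fails for x = -100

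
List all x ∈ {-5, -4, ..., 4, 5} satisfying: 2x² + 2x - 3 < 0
Holds for: {-1, 0}
Fails for: {-5, -4, -3, -2, 1, 2, 3, 4, 5}

Answer: {-1, 0}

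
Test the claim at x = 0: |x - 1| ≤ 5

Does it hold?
x = 0: LHS = |0 - 1| = |-1| = 1; 1 ≤ 5 — holds

The relation is satisfied at x = 0.

Answer: Yes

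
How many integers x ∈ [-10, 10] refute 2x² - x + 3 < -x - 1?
Counterexamples in [-10, 10]: {-10, -9, -8, -7, -6, -5, -4, -3, -2, -1, 0, 1, 2, 3, 4, 5, 6, 7, 8, 9, 10}.

Counting them gives 21 values.

Answer: 21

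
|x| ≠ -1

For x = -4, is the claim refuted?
Substitute x = -4 into the relation:
x = -4: LHS = |-4| = 4; 4 ≠ -1 — holds

The relation holds at x = -4, so it is not a counterexample.

Answer: No, x = -4 is not a counterexample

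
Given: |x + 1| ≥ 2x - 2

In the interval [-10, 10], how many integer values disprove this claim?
Counterexamples in [-10, 10]: {4, 5, 6, 7, 8, 9, 10}.

Counting them gives 7 values.

Answer: 7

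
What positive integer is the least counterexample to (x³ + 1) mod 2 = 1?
Testing positive integers:
x = 1: LHS = (1³ + 1) mod 2 = 2 mod 2 = 0; 0 = 1 — FAILS  ← smallest positive counterexample

Answer: x = 1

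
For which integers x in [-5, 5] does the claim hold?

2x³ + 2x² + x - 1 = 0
Track d = LHS − RHS over the integers in [-5, 5]. Equality would need d = 0, but d changes sign only between consecutive integers, jumping over 0:
x = 0: LHS = 2·0³ + 2·0² + 0 - 1 = -1; -1 = 0 — FAILS  (d = -1)
x = 1: LHS = 2·1³ + 2·1² + 1 - 1 = 4; 4 = 0 — FAILS  (d = 4)
Away from these crossings d keeps a constant sign, and checking every integer in [-5, 5] confirms d ≠ 0 throughout. Hence the two sides are never equal, so the claimed relation (=) fails for every integer in [-5, 5].

Answer: None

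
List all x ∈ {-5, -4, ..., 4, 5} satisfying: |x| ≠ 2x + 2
Track d = LHS − RHS over the integers in [-5, 5]. Equality would need d = 0, but d changes sign only between consecutive integers, jumping over 0:
x = -1: LHS = |-1| = 1, RHS = 2·(-1) + 2 = 0; 1 ≠ 0 — holds  (d = 1)
x = 0: LHS = |0| = 0, RHS = 2·0 + 2 = 2; 0 ≠ 2 — holds  (d = -2)
Away from these crossings d keeps a constant sign, and checking every integer in [-5, 5] confirms d ≠ 0 throughout. Hence the two sides are never equal, so the relation holds for every integer in [-5, 5].

Answer: All integers in [-5, 5]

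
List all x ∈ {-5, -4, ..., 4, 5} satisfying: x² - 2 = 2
Holds for: {-2, 2}
Fails for: {-5, -4, -3, -1, 0, 1, 3, 4, 5}

Answer: {-2, 2}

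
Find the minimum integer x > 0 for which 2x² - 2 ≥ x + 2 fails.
Testing positive integers:
x = 1: LHS = 2·1² - 2 = 0, RHS = 1 + 2 = 3; 0 ≥ 3 — FAILS  ← smallest positive counterexample

Answer: x = 1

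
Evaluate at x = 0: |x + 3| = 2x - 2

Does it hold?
x = 0: LHS = |0 + 3| = |3| = 3, RHS = 2·0 - 2 = -2; 3 = -2 — FAILS

The relation fails at x = 0, so x = 0 is a counterexample.

Answer: No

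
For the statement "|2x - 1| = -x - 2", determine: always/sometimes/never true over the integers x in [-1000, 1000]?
Over all integers in [-1000, 1000], LHS − RHS is always positive; it is smallest at x = 0, where it equals 3:
x = 0: LHS = |2·0 - 1| = |-1| = 1, RHS = -0 - 2 = -2; 1 = -2 — FAILS
At the ends of the range:
x = -1000: LHS = |2·(-1000) - 1| = |-2001| = 2001, RHS = -(-1000) - 2 = 998; 2001 = 998 — FAILS
x = 1000: LHS = |2·1000 - 1| = |1999| = 1999, RHS = -1000 - 2 = -1002; 1999 = -1002 — FAILS
Hence LHS − RHS is never 0, i.e. the two sides are never equal, so the claimed relation (=) fails for every integer in [-1000, 1000].

No integer in the range satisfies it.

Answer: Never true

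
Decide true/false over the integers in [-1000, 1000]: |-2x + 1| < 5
The claim fails at x = -2:
x = -2: LHS = |-2·(-2) + 1| = |5| = 5; 5 < 5 — FAILS

Because a single integer refutes it, the statement is false.

Answer: False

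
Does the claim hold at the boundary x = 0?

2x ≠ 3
x = 0: LHS = 2·0 = 0; 0 ≠ 3 — holds

The relation is satisfied at x = 0.

Answer: Yes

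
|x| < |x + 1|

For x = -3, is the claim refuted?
Substitute x = -3 into the relation:
x = -3: LHS = |-3| = 3, RHS = |(-3) + 1| = |-2| = 2; 3 < 2 — FAILS

Since the claim fails at x = -3, this value is a counterexample.

Answer: Yes, x = -3 is a counterexample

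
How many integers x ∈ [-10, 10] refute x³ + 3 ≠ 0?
Track d = LHS − RHS over the integers in [-10, 10]. Equality would need d = 0, but d changes sign only between consecutive integers, jumping over 0:
x = -2: LHS = (-2)³ + 3 = -5; -5 ≠ 0 — holds  (d = -5)
x = -1: LHS = (-1)³ + 3 = 2; 2 ≠ 0 — holds  (d = 2)
Away from these crossings d keeps a constant sign, and checking every integer in [-10, 10] confirms d ≠ 0 throughout. Hence the two sides are never equal, so the relation holds for every integer in [-10, 10].

No counterexample appears in that range.

Answer: 0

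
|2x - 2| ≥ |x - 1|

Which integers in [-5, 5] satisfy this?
Over all integers in [-5, 5], LHS − RHS is smallest at x = 1, where it equals 0:
x = 1: LHS = |2·1 - 2| = |0| = 0, RHS = |1 - 1| = |0| = 0; 0 ≥ 0 — holds
At the ends of the range:
x = -5: LHS = |2·(-5) - 2| = |-12| = 12, RHS = |(-5) - 1| = |-6| = 6; 12 ≥ 6 — holds
x = 5: LHS = |2·5 - 2| = |8| = 8, RHS = |5 - 1| = |4| = 4; 8 ≥ 4 — holds
Hence LHS − RHS is never negative, i.e. LHS ≥ RHS throughout, so the relation holds for every integer in [-5, 5].

Answer: All integers in [-5, 5]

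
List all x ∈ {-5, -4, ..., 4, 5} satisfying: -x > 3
Holds for: {-5, -4}
Fails for: {-3, -2, -1, 0, 1, 2, 3, 4, 5}

Answer: {-5, -4}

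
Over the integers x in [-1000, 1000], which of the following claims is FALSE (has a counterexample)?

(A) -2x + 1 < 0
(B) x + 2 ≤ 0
(A) x = 0: LHS = -2·0 + 1 = 1; 1 < 0 — FAILS
(B) x = 0: LHS = 0 + 2 = 2; 2 ≤ 0 — FAILS

Answer: Both A and B are false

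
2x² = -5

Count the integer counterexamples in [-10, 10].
Counterexamples in [-10, 10]: {-10, -9, -8, -7, -6, -5, -4, -3, -2, -1, 0, 1, 2, 3, 4, 5, 6, 7, 8, 9, 10}.

Counting them gives 21 values.

Answer: 21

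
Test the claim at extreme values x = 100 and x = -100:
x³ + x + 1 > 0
x = 100: LHS = 100³ + 100 + 1 = 1000101; 1000101 > 0 — holds
x = -100: LHS = (-100)³ + (-100) + 1 = -1000099; -1000099 > 0 — FAILS

Answer: Partially: holds for x = 100, fails for x = -100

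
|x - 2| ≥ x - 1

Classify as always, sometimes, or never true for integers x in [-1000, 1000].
Holds at x = 0: LHS = |0 - 2| = |-2| = 2, RHS = 0 - 1 = -1; 2 ≥ -1 — holds
Fails at x = 2: LHS = |2 - 2| = |0| = 0, RHS = 2 - 1 = 1; 0 ≥ 1 — FAILS
It is satisfied by some integers in the range but not all.

Answer: Sometimes true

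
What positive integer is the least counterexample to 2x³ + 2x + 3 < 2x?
Testing positive integers:
x = 1: LHS = 2·1³ + 2·1 + 3 = 7, RHS = 2·1 = 2; 7 < 2 — FAILS  ← smallest positive counterexample

Answer: x = 1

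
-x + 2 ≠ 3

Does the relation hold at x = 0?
x = 0: LHS = -0 + 2 = 2; 2 ≠ 3 — holds

The relation is satisfied at x = 0.

Answer: Yes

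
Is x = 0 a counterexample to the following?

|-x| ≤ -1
Substitute x = 0 into the relation:
x = 0: LHS = |-0| = |0| = 0; 0 ≤ -1 — FAILS

Since the claim fails at x = 0, this value is a counterexample.

Answer: Yes, x = 0 is a counterexample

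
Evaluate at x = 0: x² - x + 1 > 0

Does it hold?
x = 0: LHS = 0² - 0 + 1 = 1; 1 > 0 — holds

The relation is satisfied at x = 0.

Answer: Yes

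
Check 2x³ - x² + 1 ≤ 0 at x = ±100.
x = 100: LHS = 2·100³ - 100² + 1 = 1990001; 1990001 ≤ 0 — FAILS
x = -100: LHS = 2·(-100)³ - (-100)² + 1 = -2009999; -2009999 ≤ 0 — holds

Answer: Partially: fails for x = 100, holds for x = -100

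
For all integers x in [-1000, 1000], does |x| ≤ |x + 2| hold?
The claim fails at x = -2:
x = -2: LHS = |-2| = 2, RHS = |(-2) + 2| = |0| = 0; 2 ≤ 0 — FAILS

Because a single integer refutes it, the statement is false.

Answer: False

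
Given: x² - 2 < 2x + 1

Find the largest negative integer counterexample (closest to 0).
Testing negative integers from -1 downward:
x = -1: LHS = (-1)² - 2 = -1, RHS = 2·(-1) + 1 = -1; -1 < -1 — FAILS  ← closest negative counterexample to 0

Answer: x = -1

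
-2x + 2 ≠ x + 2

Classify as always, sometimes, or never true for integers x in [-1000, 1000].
Holds at x = 1: LHS = -2·1 + 2 = 0, RHS = 1 + 2 = 3; 0 ≠ 3 — holds
Fails at x = 0: LHS = -2·0 + 2 = 2, RHS = 0 + 2 = 2; 2 ≠ 2 — FAILS
It is satisfied by some integers in the range but not all.

Answer: Sometimes true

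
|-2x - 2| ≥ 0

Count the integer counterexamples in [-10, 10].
An absolute value is never negative, so the left side is ≥ 0 for every x, while the right side is 0. Tightest case in [-10, 10] is x = -1:
x = -1: LHS = |-2·(-1) - 2| = |0| = 0; 0 ≥ 0 — holds
Hence LHS − RHS is never negative, i.e. LHS ≥ RHS throughout, so the relation holds for every integer in [-10, 10].

No counterexample appears in that range.

Answer: 0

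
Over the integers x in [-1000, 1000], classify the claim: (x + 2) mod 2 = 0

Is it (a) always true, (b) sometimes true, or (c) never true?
Holds at x = 0: LHS = (0 + 2) mod 2 = 2 mod 2 = 0; 0 = 0 — holds
Fails at x = 1: LHS = (1 + 2) mod 2 = 3 mod 2 = 1; 1 = 0 — FAILS
It is satisfied by some integers in the range but not all.

Answer: Sometimes true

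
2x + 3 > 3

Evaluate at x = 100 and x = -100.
x = 100: LHS = 2·100 + 3 = 203; 203 > 3 — holds
x = -100: LHS = 2·(-100) + 3 = -197; -197 > 3 — FAILS

Answer: Partially: holds for x = 100, fails for x = -100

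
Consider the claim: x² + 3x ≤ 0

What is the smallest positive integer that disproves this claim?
Testing positive integers:
x = 1: LHS = 1² + 3·1 = 4; 4 ≤ 0 — FAILS  ← smallest positive counterexample

Answer: x = 1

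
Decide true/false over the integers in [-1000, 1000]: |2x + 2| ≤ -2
The claim fails at x = 0:
x = 0: LHS = |2·0 + 2| = |2| = 2; 2 ≤ -2 — FAILS

Because a single integer refutes it, the statement is false.

Answer: False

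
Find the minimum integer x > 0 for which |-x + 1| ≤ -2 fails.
Testing positive integers:
x = 1: LHS = |-1 + 1| = |0| = 0; 0 ≤ -2 — FAILS  ← smallest positive counterexample

Answer: x = 1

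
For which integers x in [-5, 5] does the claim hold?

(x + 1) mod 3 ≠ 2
Holds for: {-4, -3, -1, 0, 2, 3, 5}
Fails for: {-5, -2, 1, 4}

Answer: {-4, -3, -1, 0, 2, 3, 5}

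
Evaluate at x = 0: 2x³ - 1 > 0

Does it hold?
x = 0: LHS = 2·0³ - 1 = -1; -1 > 0 — FAILS

The relation fails at x = 0, so x = 0 is a counterexample.

Answer: No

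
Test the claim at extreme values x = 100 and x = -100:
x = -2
x = 100: 100 = -2 — FAILS
x = -100: -100 = -2 — FAILS

Answer: No, fails for both x = 100 and x = -100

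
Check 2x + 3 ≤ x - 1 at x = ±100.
x = 100: LHS = 2·100 + 3 = 203, RHS = 100 - 1 = 99; 203 ≤ 99 — FAILS
x = -100: LHS = 2·(-100) + 3 = -197, RHS = (-100) - 1 = -101; -197 ≤ -101 — holds

Answer: Partially: fails for x = 100, holds for x = -100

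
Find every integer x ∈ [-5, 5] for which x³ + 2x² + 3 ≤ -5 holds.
Holds for: {-5, -4, -3}
Fails for: {-2, -1, 0, 1, 2, 3, 4, 5}

Answer: {-5, -4, -3}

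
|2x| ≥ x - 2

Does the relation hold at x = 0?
x = 0: LHS = |2·0| = |0| = 0, RHS = 0 - 2 = -2; 0 ≥ -2 — holds

The relation is satisfied at x = 0.

Answer: Yes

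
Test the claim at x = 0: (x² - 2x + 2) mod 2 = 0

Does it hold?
x = 0: LHS = (0² - 2·0 + 2) mod 2 = 2 mod 2 = 0; 0 = 0 — holds

The relation is satisfied at x = 0.

Answer: Yes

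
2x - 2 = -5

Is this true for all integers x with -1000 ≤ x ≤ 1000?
The claim fails at x = 0:
x = 0: LHS = 2·0 - 2 = -2; -2 = -5 — FAILS

Because a single integer refutes it, the statement is false.

Answer: False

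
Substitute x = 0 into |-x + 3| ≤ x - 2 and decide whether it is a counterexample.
Substitute x = 0 into the relation:
x = 0: LHS = |-0 + 3| = |3| = 3, RHS = 0 - 2 = -2; 3 ≤ -2 — FAILS

Since the claim fails at x = 0, this value is a counterexample.

Answer: Yes, x = 0 is a counterexample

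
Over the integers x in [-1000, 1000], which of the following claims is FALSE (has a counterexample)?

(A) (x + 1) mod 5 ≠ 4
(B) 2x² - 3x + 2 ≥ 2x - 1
(A) x = -2: LHS = ((-2) + 1) mod 5 = (-1) mod 5 = 4; 4 ≠ 4 — FAILS

(B) Over all integers in [-1000, 1000], LHS − RHS is smallest at x = 1, where it equals 0:
x = 1: LHS = 2·1² - 3·1 + 2 = 1, RHS = 2·1 - 1 = 1; 1 ≥ 1 — holds
At the ends of the range:
x = -1000: LHS = 2·(-1000)² - 3·(-1000) + 2 = 2003002, RHS = 2·(-1000) - 1 = -2001; 2003002 ≥ -2001 — holds
x = 1000: LHS = 2·1000² - 3·1000 + 2 = 1997002, RHS = 2·1000 - 1 = 1999; 1997002 ≥ 1999 — holds
Hence LHS − RHS is never negative, i.e. LHS ≥ RHS throughout, so the relation holds for every integer in [-1000, 1000].

Only (A) has a counterexample.

Answer: A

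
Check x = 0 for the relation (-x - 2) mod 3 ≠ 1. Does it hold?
x = 0: LHS = (-0 - 2) mod 3 = (-2) mod 3 = 1; 1 ≠ 1 — FAILS

The relation fails at x = 0, so x = 0 is a counterexample.

Answer: No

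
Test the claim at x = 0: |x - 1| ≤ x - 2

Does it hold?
x = 0: LHS = |0 - 1| = |-1| = 1, RHS = 0 - 2 = -2; 1 ≤ -2 — FAILS

The relation fails at x = 0, so x = 0 is a counterexample.

Answer: No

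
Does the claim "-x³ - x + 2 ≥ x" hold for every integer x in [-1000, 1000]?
The claim fails at x = 1:
x = 1: LHS = -1³ - 1 + 2 = 0; 0 ≥ 1 — FAILS

Because a single integer refutes it, the statement is false.

Answer: False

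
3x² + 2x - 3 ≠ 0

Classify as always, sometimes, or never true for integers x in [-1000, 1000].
Track d = LHS − RHS over the integers in [-1000, 1000]. Equality would need d = 0, but d changes sign only between consecutive integers, jumping over 0:
x = -2: LHS = 3·(-2)² + 2·(-2) - 3 = 5; 5 ≠ 0 — holds  (d = 5)
x = -1: LHS = 3·(-1)² + 2·(-1) - 3 = -2; -2 ≠ 0 — holds  (d = -2)
x = 0: LHS = 3·0² + 2·0 - 3 = -3; -3 ≠ 0 — holds  (d = -3)
x = 1: LHS = 3·1² + 2·1 - 3 = 2; 2 ≠ 0 — holds  (d = 2)
Away from these crossings d keeps a constant sign, and checking every integer in [-1000, 1000] confirms d ≠ 0 throughout. Hence the two sides are never equal, so the relation holds for every integer in [-1000, 1000].

No counterexample exists.

Answer: Always true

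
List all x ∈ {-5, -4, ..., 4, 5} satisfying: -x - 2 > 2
Holds for: {-5}
Fails for: {-4, -3, -2, -1, 0, 1, 2, 3, 4, 5}

Answer: {-5}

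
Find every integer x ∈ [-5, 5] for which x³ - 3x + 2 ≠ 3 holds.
Track d = LHS − RHS over the integers in [-5, 5]. Equality would need d = 0, but d changes sign only between consecutive integers, jumping over 0:
x = -2: LHS = (-2)³ - 3·(-2) + 2 = 0; 0 ≠ 3 — holds  (d = -3)
x = -1: LHS = (-1)³ - 3·(-1) + 2 = 4; 4 ≠ 3 — holds  (d = 1)
x = -1: LHS = (-1)³ - 3·(-1) + 2 = 4; 4 ≠ 3 — holds  (d = 1)
x = 0: LHS = 0³ - 3·0 + 2 = 2; 2 ≠ 3 — holds  (d = -1)
x = 1: LHS = 1³ - 3·1 + 2 = 0; 0 ≠ 3 — holds  (d = -3)
x = 2: LHS = 2³ - 3·2 + 2 = 4; 4 ≠ 3 — holds  (d = 1)
Away from these crossings d keeps a constant sign, and checking every integer in [-5, 5] confirms d ≠ 0 throughout. Hence the two sides are never equal, so the relation holds for every integer in [-5, 5].

Answer: All integers in [-5, 5]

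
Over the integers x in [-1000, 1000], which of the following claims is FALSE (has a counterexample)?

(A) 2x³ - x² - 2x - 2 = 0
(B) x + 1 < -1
(A) x = 0: LHS = 2·0³ - 0² - 2·0 - 2 = -2; -2 = 0 — FAILS
(B) x = 0: LHS = 0 + 1 = 1; 1 < -1 — FAILS

Answer: Both A and B are false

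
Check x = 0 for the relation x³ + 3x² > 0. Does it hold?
x = 0: LHS = 0³ + 3·0² = 0; 0 > 0 — FAILS

The relation fails at x = 0, so x = 0 is a counterexample.

Answer: No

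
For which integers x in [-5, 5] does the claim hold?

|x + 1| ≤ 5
Holds for: {-5, -4, -3, -2, -1, 0, 1, 2, 3, 4}
Fails for: {5}

Answer: {-5, -4, -3, -2, -1, 0, 1, 2, 3, 4}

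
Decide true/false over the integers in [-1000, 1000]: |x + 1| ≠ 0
The claim fails at x = -1:
x = -1: LHS = |(-1) + 1| = |0| = 0; 0 ≠ 0 — FAILS

Because a single integer refutes it, the statement is false.

Answer: False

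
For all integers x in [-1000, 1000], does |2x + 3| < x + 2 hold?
The claim fails at x = 0:
x = 0: LHS = |2·0 + 3| = |3| = 3, RHS = 0 + 2 = 2; 3 < 2 — FAILS

Because a single integer refutes it, the statement is false.

Answer: False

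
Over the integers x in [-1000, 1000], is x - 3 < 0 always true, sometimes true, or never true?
Holds at x = 0: LHS = 0 - 3 = -3; -3 < 0 — holds
Fails at x = 3: LHS = 3 - 3 = 0; 0 < 0 — FAILS
It is satisfied by some integers in the range but not all.

Answer: Sometimes true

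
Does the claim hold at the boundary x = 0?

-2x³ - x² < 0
x = 0: LHS = -2·0³ - 0² = 0; 0 < 0 — FAILS

The relation fails at x = 0, so x = 0 is a counterexample.

Answer: No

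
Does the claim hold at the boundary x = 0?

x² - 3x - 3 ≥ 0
x = 0: LHS = 0² - 3·0 - 3 = -3; -3 ≥ 0 — FAILS

The relation fails at x = 0, so x = 0 is a counterexample.

Answer: No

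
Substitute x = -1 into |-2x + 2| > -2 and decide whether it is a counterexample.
Substitute x = -1 into the relation:
x = -1: LHS = |-2·(-1) + 2| = |4| = 4; 4 > -2 — holds

The relation holds at x = -1, so it is not a counterexample.

Answer: No, x = -1 is not a counterexample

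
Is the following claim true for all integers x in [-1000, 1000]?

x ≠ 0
The claim fails at x = 0:
x = 0: 0 ≠ 0 — FAILS

Because a single integer refutes it, the statement is false.

Answer: False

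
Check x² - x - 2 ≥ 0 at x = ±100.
x = 100: LHS = 100² - 100 - 2 = 9898; 9898 ≥ 0 — holds
x = -100: LHS = (-100)² - (-100) - 2 = 10098; 10098 ≥ 0 — holds

Answer: Yes, holds for both x = 100 and x = -100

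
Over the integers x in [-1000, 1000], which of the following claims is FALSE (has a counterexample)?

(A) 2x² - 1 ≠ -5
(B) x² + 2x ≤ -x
(A) Over all integers in [-1000, 1000], LHS − RHS is always positive; it is smallest at x = 0, where it equals 4:
x = 0: LHS = 2·0² - 1 = -1; -1 ≠ -5 — holds
At the ends of the range:
x = -1000: LHS = 2·(-1000)² - 1 = 1999999; 1999999 ≠ -5 — holds
x = 1000: LHS = 2·1000² - 1 = 1999999; 1999999 ≠ -5 — holds
Hence LHS − RHS is never 0, i.e. the two sides are never equal, so the relation holds for every integer in [-1000, 1000].

(B) x = 1: LHS = 1² + 2·1 = 3; 3 ≤ -1 — FAILS

Only (B) has a counterexample.

Answer: B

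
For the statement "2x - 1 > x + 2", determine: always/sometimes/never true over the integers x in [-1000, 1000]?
Holds at x = 4: LHS = 2·4 - 1 = 7, RHS = 4 + 2 = 6; 7 > 6 — holds
Fails at x = 0: LHS = 2·0 - 1 = -1, RHS = 0 + 2 = 2; -1 > 2 — FAILS
It is satisfied by some integers in the range but not all.

Answer: Sometimes true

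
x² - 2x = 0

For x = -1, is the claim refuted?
Substitute x = -1 into the relation:
x = -1: LHS = (-1)² - 2·(-1) = 3; 3 = 0 — FAILS

Since the claim fails at x = -1, this value is a counterexample.

Answer: Yes, x = -1 is a counterexample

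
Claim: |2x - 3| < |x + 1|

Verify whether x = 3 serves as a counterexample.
Substitute x = 3 into the relation:
x = 3: LHS = |2·3 - 3| = |3| = 3, RHS = |3 + 1| = |4| = 4; 3 < 4 — holds

The claim holds here, so x = 3 is not a counterexample. (A counterexample exists elsewhere, e.g. x = 0.)

Answer: No, x = 3 is not a counterexample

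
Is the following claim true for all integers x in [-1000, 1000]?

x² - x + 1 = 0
The claim fails at x = 0:
x = 0: LHS = 0² - 0 + 1 = 1; 1 = 0 — FAILS

Because a single integer refutes it, the statement is false.

Answer: False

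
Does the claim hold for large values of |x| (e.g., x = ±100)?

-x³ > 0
x = 100: LHS = -100³ = -1000000; -1000000 > 0 — FAILS
x = -100: LHS = -(-100)³ = 1000000; 1000000 > 0 — holds

Answer: Partially: fails for x = 100, holds for x = -100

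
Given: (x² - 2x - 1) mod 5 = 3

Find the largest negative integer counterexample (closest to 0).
Testing negative integers from -1 downward:
x = -1: LHS = ((-1)² - 2·(-1) - 1) mod 5 = 2 mod 5 = 2; 2 = 3 — FAILS  ← closest negative counterexample to 0

Answer: x = -1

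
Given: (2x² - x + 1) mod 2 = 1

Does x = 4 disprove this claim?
Substitute x = 4 into the relation:
x = 4: LHS = (2·4² - 4 + 1) mod 2 = 29 mod 2 = 1; 1 = 1 — holds

The claim holds here, so x = 4 is not a counterexample. (A counterexample exists elsewhere, e.g. x = 1.)

Answer: No, x = 4 is not a counterexample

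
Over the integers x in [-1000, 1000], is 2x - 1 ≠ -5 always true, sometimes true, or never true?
Holds at x = 0: LHS = 2·0 - 1 = -1; -1 ≠ -5 — holds
Fails at x = -2: LHS = 2·(-2) - 1 = -5; -5 ≠ -5 — FAILS
It is satisfied by some integers in the range but not all.

Answer: Sometimes true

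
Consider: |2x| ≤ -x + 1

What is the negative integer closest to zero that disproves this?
Testing negative integers from -1 downward:
x = -1: LHS = |2·(-1)| = |-2| = 2, RHS = -(-1) + 1 = 2; 2 ≤ 2 — holds
x = -2: LHS = |2·(-2)| = |-4| = 4, RHS = -(-2) + 1 = 3; 4 ≤ 3 — FAILS  ← closest negative counterexample to 0

Answer: x = -2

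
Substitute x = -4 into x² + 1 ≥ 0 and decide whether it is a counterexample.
Substitute x = -4 into the relation:
x = -4: LHS = (-4)² + 1 = 17; 17 ≥ 0 — holds

The relation holds at x = -4, so it is not a counterexample.

Answer: No, x = -4 is not a counterexample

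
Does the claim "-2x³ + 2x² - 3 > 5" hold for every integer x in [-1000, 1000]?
The claim fails at x = 0:
x = 0: LHS = -2·0³ + 2·0² - 3 = -3; -3 > 5 — FAILS

Because a single integer refutes it, the statement is false.

Answer: False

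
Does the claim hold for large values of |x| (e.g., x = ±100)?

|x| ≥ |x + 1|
x = 100: LHS = |100| = 100, RHS = |100 + 1| = |101| = 101; 100 ≥ 101 — FAILS
x = -100: LHS = |-100| = 100, RHS = |(-100) + 1| = |-99| = 99; 100 ≥ 99 — holds

Answer: Partially: fails for x = 100, holds for x = -100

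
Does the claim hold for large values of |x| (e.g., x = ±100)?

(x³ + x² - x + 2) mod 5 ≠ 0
x = 100: LHS = (100³ + 100² - 100 + 2) mod 5 = 1009902 mod 5 = 2; 2 ≠ 0 — holds
x = -100: LHS = ((-100)³ + (-100)² - (-100) + 2) mod 5 = (-989898) mod 5 = 2; 2 ≠ 0 — holds

Answer: Yes, holds for both x = 100 and x = -100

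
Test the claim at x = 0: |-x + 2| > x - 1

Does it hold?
x = 0: LHS = |-0 + 2| = |2| = 2, RHS = 0 - 1 = -1; 2 > -1 — holds

The relation is satisfied at x = 0.

Answer: Yes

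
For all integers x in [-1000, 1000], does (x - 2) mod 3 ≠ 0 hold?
The claim fails at x = -1:
x = -1: LHS = ((-1) - 2) mod 3 = (-3) mod 3 = 0; 0 ≠ 0 — FAILS

Because a single integer refutes it, the statement is false.

Answer: False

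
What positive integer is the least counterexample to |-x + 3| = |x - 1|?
Testing positive integers:
x = 1: LHS = |-1 + 3| = |2| = 2, RHS = |1 - 1| = |0| = 0; 2 = 0 — FAILS  ← smallest positive counterexample

Answer: x = 1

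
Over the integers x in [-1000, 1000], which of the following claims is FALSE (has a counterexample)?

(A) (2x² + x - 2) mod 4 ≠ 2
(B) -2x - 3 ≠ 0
(A) x = 0: LHS = (2·0² + 0 - 2) mod 4 = (-2) mod 4 = 2; 2 ≠ 2 — FAILS

(B) Track d = LHS − RHS over the integers in [-1000, 1000]. Equality would need d = 0, but d changes sign only between consecutive integers, jumping over 0:
x = -2: LHS = -2·(-2) - 3 = 1; 1 ≠ 0 — holds  (d = 1)
x = -1: LHS = -2·(-1) - 3 = -1; -1 ≠ 0 — holds  (d = -1)
Away from these crossings d keeps a constant sign, and checking every integer in [-1000, 1000] confirms d ≠ 0 throughout. Hence the two sides are never equal, so the relation holds for every integer in [-1000, 1000].

Only (A) has a counterexample.

Answer: A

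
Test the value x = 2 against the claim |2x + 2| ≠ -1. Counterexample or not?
Substitute x = 2 into the relation:
x = 2: LHS = |2·2 + 2| = |6| = 6; 6 ≠ -1 — holds

The relation holds at x = 2, so it is not a counterexample.

Answer: No, x = 2 is not a counterexample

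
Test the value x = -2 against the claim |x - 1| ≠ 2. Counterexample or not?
Substitute x = -2 into the relation:
x = -2: LHS = |(-2) - 1| = |-3| = 3; 3 ≠ 2 — holds

The claim holds here, so x = -2 is not a counterexample. (A counterexample exists elsewhere, e.g. x = -1.)

Answer: No, x = -2 is not a counterexample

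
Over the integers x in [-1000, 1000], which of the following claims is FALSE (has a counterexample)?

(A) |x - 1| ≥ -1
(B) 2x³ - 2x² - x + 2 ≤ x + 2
(A) An absolute value is never negative, so the left side is ≥ 0 for every x, while the right side is -1. Tightest case in [-1000, 1000] is x = 1:
x = 1: LHS = |1 - 1| = |0| = 0; 0 ≥ -1 — holds
Hence LHS − RHS is never negative, i.e. LHS ≥ RHS throughout, so the relation holds for every integer in [-1000, 1000].

(B) x = 2: LHS = 2·2³ - 2·2² - 2 + 2 = 8, RHS = 2 + 2 = 4; 8 ≤ 4 — FAILS

Only (B) has a counterexample.

Answer: B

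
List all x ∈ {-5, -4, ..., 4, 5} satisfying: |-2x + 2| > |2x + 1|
Holds for: {-5, -4, -3, -2, -1, 0}
Fails for: {1, 2, 3, 4, 5}

Answer: {-5, -4, -3, -2, -1, 0}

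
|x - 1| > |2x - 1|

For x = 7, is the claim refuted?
Substitute x = 7 into the relation:
x = 7: LHS = |7 - 1| = |6| = 6, RHS = |2·7 - 1| = |13| = 13; 6 > 13 — FAILS

Since the claim fails at x = 7, this value is a counterexample.

Answer: Yes, x = 7 is a counterexample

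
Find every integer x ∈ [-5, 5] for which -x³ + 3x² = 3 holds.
Track d = LHS − RHS over the integers in [-5, 5]. Equality would need d = 0, but d changes sign only between consecutive integers, jumping over 0:
x = -1: LHS = -(-1)³ + 3·(-1)² = 4; 4 = 3 — FAILS  (d = 1)
x = 0: LHS = -0³ + 3·0² = 0; 0 = 3 — FAILS  (d = -3)
x = 1: LHS = -1³ + 3·1² = 2; 2 = 3 — FAILS  (d = -1)
x = 2: LHS = -2³ + 3·2² = 4; 4 = 3 — FAILS  (d = 1)
x = 2: LHS = -2³ + 3·2² = 4; 4 = 3 — FAILS  (d = 1)
x = 3: LHS = -3³ + 3·3² = 0; 0 = 3 — FAILS  (d = -3)
Away from these crossings d keeps a constant sign, and checking every integer in [-5, 5] confirms d ≠ 0 throughout. Hence the two sides are never equal, so the claimed relation (=) fails for every integer in [-5, 5].

Answer: None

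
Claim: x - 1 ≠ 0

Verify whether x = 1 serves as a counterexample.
Substitute x = 1 into the relation:
x = 1: LHS = 1 - 1 = 0; 0 ≠ 0 — FAILS

Since the claim fails at x = 1, this value is a counterexample.

Answer: Yes, x = 1 is a counterexample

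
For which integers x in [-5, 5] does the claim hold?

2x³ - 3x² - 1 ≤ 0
Holds for: {-5, -4, -3, -2, -1, 0, 1}
Fails for: {2, 3, 4, 5}

Answer: {-5, -4, -3, -2, -1, 0, 1}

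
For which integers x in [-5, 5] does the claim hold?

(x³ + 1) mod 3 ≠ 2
Holds for: {-4, -3, -1, 0, 2, 3, 5}
Fails for: {-5, -2, 1, 4}

Answer: {-4, -3, -1, 0, 2, 3, 5}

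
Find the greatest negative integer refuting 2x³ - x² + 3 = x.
Testing negative integers from -1 downward:
x = -1: LHS = 2·(-1)³ - (-1)² + 3 = 0; 0 = -1 — FAILS  ← closest negative counterexample to 0

Answer: x = -1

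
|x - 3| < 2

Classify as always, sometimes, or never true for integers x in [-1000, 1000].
Holds at x = 2: LHS = |2 - 3| = |-1| = 1; 1 < 2 — holds
Fails at x = 0: LHS = |0 - 3| = |-3| = 3; 3 < 2 — FAILS
It is satisfied by some integers in the range but not all.

Answer: Sometimes true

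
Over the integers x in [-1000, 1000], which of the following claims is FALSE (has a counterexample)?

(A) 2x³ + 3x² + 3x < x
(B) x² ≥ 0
(A) x = 0: LHS = 2·0³ + 3·0² + 3·0 = 0; 0 < 0 — FAILS

(B) Over all integers in [-1000, 1000], LHS − RHS is smallest at x = 0, where it equals 0:
x = 0: LHS = 0² = 0; 0 ≥ 0 — holds
At the ends of the range:
x = -1000: LHS = (-1000)² = 1000000; 1000000 ≥ 0 — holds
x = 1000: LHS = 1000² = 1000000; 1000000 ≥ 0 — holds
Hence LHS − RHS is never negative, i.e. LHS ≥ RHS throughout, so the relation holds for every integer in [-1000, 1000].

Only (A) has a counterexample.

Answer: A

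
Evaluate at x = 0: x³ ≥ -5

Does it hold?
x = 0: LHS = 0³ = 0; 0 ≥ -5 — holds

The relation is satisfied at x = 0.

Answer: Yes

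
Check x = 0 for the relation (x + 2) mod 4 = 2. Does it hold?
x = 0: LHS = (0 + 2) mod 4 = 2 mod 4 = 2; 2 = 2 — holds

The relation is satisfied at x = 0.

Answer: Yes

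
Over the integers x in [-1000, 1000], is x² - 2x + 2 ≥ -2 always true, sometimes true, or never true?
Over all integers in [-1000, 1000], LHS − RHS is smallest at x = 1, where it equals 3:
x = 1: LHS = 1² - 2·1 + 2 = 1; 1 ≥ -2 — holds
At the ends of the range:
x = -1000: LHS = (-1000)² - 2·(-1000) + 2 = 1002002; 1002002 ≥ -2 — holds
x = 1000: LHS = 1000² - 2·1000 + 2 = 998002; 998002 ≥ -2 — holds
Hence LHS − RHS is never negative, i.e. LHS ≥ RHS throughout, so the relation holds for every integer in [-1000, 1000].

No counterexample exists.

Answer: Always true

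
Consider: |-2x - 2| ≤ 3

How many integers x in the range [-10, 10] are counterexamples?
Counterexamples in [-10, 10]: {-10, -9, -8, -7, -6, -5, -4, -3, 1, 2, 3, 4, 5, 6, 7, 8, 9, 10}.

Counting them gives 18 values.

Answer: 18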